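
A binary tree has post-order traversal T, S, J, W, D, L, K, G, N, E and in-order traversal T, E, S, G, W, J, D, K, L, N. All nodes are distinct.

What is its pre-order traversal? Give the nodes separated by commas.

E, T, N, G, S, K, D, W, J, L

The last element of post-order is the root; it splits in-order into left and right subtrees.
Root E: left subtree has 1 node {T}, right has 8 {S, G, W, J, D, K, L, N}.
  Root N: left subtree has 7 nodes {S, G, W, J, D, K, L}, right has 0 { }.
    Root G: left subtree has 1 node {S}, right has 5 {W, J, D, K, L}.
      Root K: left subtree has 3 nodes {W, J, D}, right has 1 {L}.
        Root D: left subtree has 2 nodes {W, J}, right has 0 { }.
          Root W: left subtree has 0 nodes { }, right has 1 {J}.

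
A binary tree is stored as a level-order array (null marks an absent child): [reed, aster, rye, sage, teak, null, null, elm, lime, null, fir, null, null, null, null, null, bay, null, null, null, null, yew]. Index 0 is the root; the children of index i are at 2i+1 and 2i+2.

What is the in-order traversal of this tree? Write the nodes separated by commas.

In-order visits the left subtree, then the node, then the right subtree.
At reed: go left to aster.
  At aster: go left to sage.
    At sage: go left to elm.
      At elm: no left child.
      Visit elm.
      At elm: go right to bay.
        bay is a leaf — visit bay.
    Visit sage.
    At sage: go right to lime.
      lime is a leaf — visit lime.
  Visit aster.
  At aster: go right to teak.
    At teak: no left child.
    Visit teak.
    At teak: go right to fir.
      At fir: go left to yew.
        yew is a leaf — visit yew.
      Visit fir.
      At fir: no right child.
Visit reed.
At reed: go right to rye.
  rye is a leaf — visit rye.

elm, bay, sage, lime, aster, teak, yew, fir, reed, rye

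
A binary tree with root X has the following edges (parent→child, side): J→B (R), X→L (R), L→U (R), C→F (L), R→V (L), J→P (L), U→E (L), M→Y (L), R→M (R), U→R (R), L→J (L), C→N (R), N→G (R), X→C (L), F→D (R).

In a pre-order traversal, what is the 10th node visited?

B

Pre-order visits the node, then its left subtree, then its right subtree.
Visit X.
At X: go left to C.
  Visit C.
  At C: go left to F.
    Visit F.
    At F: no left child.
    At F: go right to D.
      D is a leaf — visit D.
  At C: go right to N.
    Visit N.
    At N: no left child.
    At N: go right to G.
      G is a leaf — visit G.
At X: go right to L.
  Visit L.
  At L: go left to J.
    Visit J.
    At J: go left to P.
      P is a leaf — visit P.
    At J: go right to B.
      B is a leaf — visit B.
  At L: go right to U.
    Visit U.
    At U: go left to E.
      E is a leaf — visit E.
    At U: go right to R.
      Visit R.
      At R: go left to V.
        V is a leaf — visit V.
      At R: go right to M.
        Visit M.
        At M: go left to Y.
          Y is a leaf — visit Y.
        At M: no right child.
Full pre-order sequence: X, C, F, D, N, G, L, J, P, B, U, E, R, V, M, Y.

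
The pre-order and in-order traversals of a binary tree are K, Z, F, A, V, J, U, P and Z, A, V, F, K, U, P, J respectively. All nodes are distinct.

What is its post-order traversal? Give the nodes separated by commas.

The first element of pre-order is the root; it splits in-order into left and right subtrees.
Root K: left subtree has 4 nodes {Z, A, V, F}, right has 3 {U, P, J}.
  Root Z: left subtree has 0 nodes { }, right has 3 {A, V, F}.
    Root F: left subtree has 2 nodes {A, V}, right has 0 { }.
      Root A: left subtree has 0 nodes { }, right has 1 {V}.
  Root J: left subtree has 2 nodes {U, P}, right has 0 { }.
    Root U: left subtree has 0 nodes { }, right has 1 {P}.

V, A, F, Z, P, U, J, K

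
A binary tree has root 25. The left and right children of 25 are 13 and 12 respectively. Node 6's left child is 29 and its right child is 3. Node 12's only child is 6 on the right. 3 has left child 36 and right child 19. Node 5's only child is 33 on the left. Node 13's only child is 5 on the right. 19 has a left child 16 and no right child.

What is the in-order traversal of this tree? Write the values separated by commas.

13, 33, 5, 25, 12, 29, 6, 36, 3, 16, 19

In-order visits the left subtree, then the node, then the right subtree.
At 25: go left to 13.
  At 13: no left child.
  Visit 13.
  At 13: go right to 5.
    At 5: go left to 33.
      33 is a leaf — visit 33.
    Visit 5.
    At 5: no right child.
Visit 25.
At 25: go right to 12.
  At 12: no left child.
  Visit 12.
  At 12: go right to 6.
    At 6: go left to 29.
      29 is a leaf — visit 29.
    Visit 6.
    At 6: go right to 3.
      At 3: go left to 36.
        36 is a leaf — visit 36.
      Visit 3.
      At 3: go right to 19.
        At 19: go left to 16.
          16 is a leaf — visit 16.
        Visit 19.
        At 19: no right child.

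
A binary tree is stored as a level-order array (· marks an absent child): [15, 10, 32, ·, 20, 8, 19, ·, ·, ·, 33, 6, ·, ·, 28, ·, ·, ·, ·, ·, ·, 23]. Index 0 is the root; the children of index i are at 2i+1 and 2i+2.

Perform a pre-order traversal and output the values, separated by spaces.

Pre-order visits the node, then its left subtree, then its right subtree.
Visit 15.
At 15: go left to 10.
  Visit 10.
  At 10: no left child.
  At 10: go right to 20.
    Visit 20.
    At 20: no left child.
    At 20: go right to 33.
      Visit 33.
      At 33: go left to 23.
        23 is a leaf — visit 23.
      At 33: no right child.
At 15: go right to 32.
  Visit 32.
  At 32: go left to 8.
    Visit 8.
    At 8: go left to 6.
      6 is a leaf — visit 6.
    At 8: no right child.
  At 32: go right to 19.
    Visit 19.
    At 19: no left child.
    At 19: go right to 28.
      28 is a leaf — visit 28.

15 10 20 33 23 32 8 6 19 28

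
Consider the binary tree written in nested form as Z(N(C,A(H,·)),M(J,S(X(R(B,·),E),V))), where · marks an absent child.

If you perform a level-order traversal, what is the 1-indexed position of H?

8

Level-order visits nodes level by level from the root, left to right within each level.
Level 0: Z
Level 1: N, M
Level 2: C, A, J, S
Level 3: H, X, V
Level 4: R, E
Level 5: B
Full level-order sequence: Z, N, M, C, A, J, S, H, X, V, R, E, B.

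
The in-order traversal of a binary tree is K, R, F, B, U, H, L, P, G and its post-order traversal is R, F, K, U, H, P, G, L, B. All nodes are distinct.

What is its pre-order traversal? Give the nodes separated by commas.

The last element of post-order is the root; it splits in-order into left and right subtrees.
Root B: left subtree has 3 nodes {K, R, F}, right has 5 {U, H, L, P, G}.
  Root K: left subtree has 0 nodes { }, right has 2 {R, F}.
    Root F: left subtree has 1 node {R}, right has 0 { }.
  Root L: left subtree has 2 nodes {U, H}, right has 2 {P, G}.
    Root H: left subtree has 1 node {U}, right has 0 { }.
    Root G: left subtree has 1 node {P}, right has 0 { }.

B, K, F, R, L, H, U, G, P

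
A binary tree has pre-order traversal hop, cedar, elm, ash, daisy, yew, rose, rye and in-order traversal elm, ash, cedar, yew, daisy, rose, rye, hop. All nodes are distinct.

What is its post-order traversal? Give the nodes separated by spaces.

ash elm yew rye rose daisy cedar hop

The first element of pre-order is the root; it splits in-order into left and right subtrees.
Root hop: left subtree has 7 nodes {elm, ash, cedar, yew, daisy, rose, rye}, right has 0 { }.
  Root cedar: left subtree has 2 nodes {elm, ash}, right has 4 {yew, daisy, rose, rye}.
    Root elm: left subtree has 0 nodes { }, right has 1 {ash}.
    Root daisy: left subtree has 1 node {yew}, right has 2 {rose, rye}.
      Root rose: left subtree has 0 nodes { }, right has 1 {rye}.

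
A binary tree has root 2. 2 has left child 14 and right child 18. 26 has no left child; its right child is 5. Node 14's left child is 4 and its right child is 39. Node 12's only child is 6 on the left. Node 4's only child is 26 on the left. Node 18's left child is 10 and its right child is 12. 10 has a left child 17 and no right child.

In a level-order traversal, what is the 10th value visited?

Level-order visits nodes level by level from the root, left to right within each level.
Level 0: 2
Level 1: 14, 18
Level 2: 4, 39, 10, 12
Level 3: 26, 17, 6
Level 4: 5
Full level-order sequence: 2, 14, 18, 4, 39, 10, 12, 26, 17, 6, 5.

6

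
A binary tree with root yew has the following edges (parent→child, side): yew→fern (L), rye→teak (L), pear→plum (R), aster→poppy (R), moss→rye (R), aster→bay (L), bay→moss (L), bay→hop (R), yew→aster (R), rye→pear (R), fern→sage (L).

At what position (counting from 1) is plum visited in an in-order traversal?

In-order visits the left subtree, then the node, then the right subtree.
At yew: go left to fern.
  At fern: go left to sage.
    sage is a leaf — visit sage.
  Visit fern.
  At fern: no right child.
Visit yew.
At yew: go right to aster.
  At aster: go left to bay.
    At bay: go left to moss.
      At moss: no left child.
      Visit moss.
      At moss: go right to rye.
        At rye: go left to teak.
          teak is a leaf — visit teak.
        Visit rye.
        At rye: go right to pear.
          At pear: no left child.
          Visit pear.
          At pear: go right to plum.
            plum is a leaf — visit plum.
    Visit bay.
    At bay: go right to hop.
      hop is a leaf — visit hop.
  Visit aster.
  At aster: go right to poppy.
    poppy is a leaf — visit poppy.
Full in-order sequence: sage, fern, yew, moss, teak, rye, pear, plum, bay, hop, aster, poppy.

8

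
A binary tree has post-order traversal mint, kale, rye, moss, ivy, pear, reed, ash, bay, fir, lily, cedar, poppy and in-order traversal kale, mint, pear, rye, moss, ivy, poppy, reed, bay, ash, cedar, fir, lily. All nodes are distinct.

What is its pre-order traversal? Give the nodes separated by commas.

The last element of post-order is the root; it splits in-order into left and right subtrees.
Root poppy: left subtree has 6 nodes {kale, mint, pear, rye, moss, ivy}, right has 6 {reed, bay, ash, cedar, fir, lily}.
  Root pear: left subtree has 2 nodes {kale, mint}, right has 3 {rye, moss, ivy}.
    Root kale: left subtree has 0 nodes { }, right has 1 {mint}.
    Root ivy: left subtree has 2 nodes {rye, moss}, right has 0 { }.
      Root moss: left subtree has 1 node {rye}, right has 0 { }.
  Root cedar: left subtree has 3 nodes {reed, bay, ash}, right has 2 {fir, lily}.
    Root bay: left subtree has 1 node {reed}, right has 1 {ash}.
    Root lily: left subtree has 1 node {fir}, right has 0 { }.

poppy, pear, kale, mint, ivy, moss, rye, cedar, bay, reed, ash, lily, fir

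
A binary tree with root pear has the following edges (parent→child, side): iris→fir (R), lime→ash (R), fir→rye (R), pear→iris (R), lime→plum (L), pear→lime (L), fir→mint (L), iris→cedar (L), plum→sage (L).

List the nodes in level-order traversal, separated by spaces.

Level-order visits nodes level by level from the root, left to right within each level.
Level 0: pear
Level 1: lime, iris
Level 2: plum, ash, cedar, fir
Level 3: sage, mint, rye

pear lime iris plum ash cedar fir sage mint rye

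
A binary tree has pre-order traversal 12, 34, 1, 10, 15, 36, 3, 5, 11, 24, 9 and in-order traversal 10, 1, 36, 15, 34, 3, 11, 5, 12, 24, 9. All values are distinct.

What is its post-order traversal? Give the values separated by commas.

The first element of pre-order is the root; it splits in-order into left and right subtrees.
Root 12: left subtree has 8 nodes {10, 1, 36, 15, 34, 3, 11, 5}, right has 2 {24, 9}.
  Root 34: left subtree has 4 nodes {10, 1, 36, 15}, right has 3 {3, 11, 5}.
    Root 1: left subtree has 1 node {10}, right has 2 {36, 15}.
      Root 15: left subtree has 1 node {36}, right has 0 { }.
    Root 3: left subtree has 0 nodes { }, right has 2 {11, 5}.
      Root 5: left subtree has 1 node {11}, right has 0 { }.
  Root 24: left subtree has 0 nodes { }, right has 1 {9}.

10, 36, 15, 1, 11, 5, 3, 34, 9, 24, 12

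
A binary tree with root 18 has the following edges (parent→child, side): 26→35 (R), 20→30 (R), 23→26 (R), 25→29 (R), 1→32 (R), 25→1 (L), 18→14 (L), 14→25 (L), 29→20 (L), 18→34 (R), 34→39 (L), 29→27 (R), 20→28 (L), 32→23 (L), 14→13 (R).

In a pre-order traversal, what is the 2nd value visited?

Pre-order visits the node, then its left subtree, then its right subtree.
Visit 18.
At 18: go left to 14.
  Visit 14.
  At 14: go left to 25.
    Visit 25.
    At 25: go left to 1.
      Visit 1.
      At 1: no left child.
      At 1: go right to 32.
        Visit 32.
        At 32: go left to 23.
          Visit 23.
          At 23: no left child.
          At 23: go right to 26.
            Visit 26.
            At 26: no left child.
            At 26: go right to 35.
              35 is a leaf — visit 35.
        At 32: no right child.
    At 25: go right to 29.
      Visit 29.
      At 29: go left to 20.
        Visit 20.
        At 20: go left to 28.
          28 is a leaf — visit 28.
        At 20: go right to 30.
          30 is a leaf — visit 30.
      At 29: go right to 27.
        27 is a leaf — visit 27.
  At 14: go right to 13.
    13 is a leaf — visit 13.
At 18: go right to 34.
  Visit 34.
  At 34: go left to 39.
    39 is a leaf — visit 39.
  At 34: no right child.
Full pre-order sequence: 18, 14, 25, 1, 32, 23, 26, 35, 29, 20, 28, 30, 27, 13, 34, 39.

14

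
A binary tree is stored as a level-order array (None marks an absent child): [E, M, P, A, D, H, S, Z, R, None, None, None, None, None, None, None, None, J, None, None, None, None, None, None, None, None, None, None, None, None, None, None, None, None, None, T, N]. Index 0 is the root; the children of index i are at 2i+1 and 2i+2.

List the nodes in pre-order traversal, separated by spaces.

Pre-order visits the node, then its left subtree, then its right subtree.
Visit E.
At E: go left to M.
  Visit M.
  At M: go left to A.
    Visit A.
    At A: go left to Z.
      Z is a leaf — visit Z.
    At A: go right to R.
      Visit R.
      At R: go left to J.
        Visit J.
        At J: go left to T.
          T is a leaf — visit T.
        At J: go right to N.
          N is a leaf — visit N.
      At R: no right child.
  At M: go right to D.
    D is a leaf — visit D.
At E: go right to P.
  Visit P.
  At P: go left to H.
    H is a leaf — visit H.
  At P: go right to S.
    S is a leaf — visit S.

E M A Z R J T N D P H S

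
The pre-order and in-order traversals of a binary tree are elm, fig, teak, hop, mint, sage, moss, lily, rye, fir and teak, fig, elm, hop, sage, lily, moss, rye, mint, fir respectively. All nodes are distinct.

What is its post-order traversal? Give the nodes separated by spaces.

teak fig lily rye moss sage fir mint hop elm

The first element of pre-order is the root; it splits in-order into left and right subtrees.
Root elm: left subtree has 2 nodes {teak, fig}, right has 7 {hop, sage, lily, moss, rye, mint, fir}.
  Root fig: left subtree has 1 node {teak}, right has 0 { }.
  Root hop: left subtree has 0 nodes { }, right has 6 {sage, lily, moss, rye, mint, fir}.
    Root mint: left subtree has 4 nodes {sage, lily, moss, rye}, right has 1 {fir}.
      Root sage: left subtree has 0 nodes { }, right has 3 {lily, moss, rye}.
        Root moss: left subtree has 1 node {lily}, right has 1 {rye}.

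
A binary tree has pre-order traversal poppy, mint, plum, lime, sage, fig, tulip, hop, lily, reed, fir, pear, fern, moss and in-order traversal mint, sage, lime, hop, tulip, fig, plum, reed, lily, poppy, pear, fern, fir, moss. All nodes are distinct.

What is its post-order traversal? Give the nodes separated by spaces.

The first element of pre-order is the root; it splits in-order into left and right subtrees.
Root poppy: left subtree has 9 nodes {mint, sage, lime, hop, tulip, fig, plum, reed, lily}, right has 4 {pear, fern, fir, moss}.
  Root mint: left subtree has 0 nodes { }, right has 8 {sage, lime, hop, tulip, fig, plum, reed, lily}.
    Root plum: left subtree has 5 nodes {sage, lime, hop, tulip, fig}, right has 2 {reed, lily}.
      Root lime: left subtree has 1 node {sage}, right has 3 {hop, tulip, fig}.
        Root fig: left subtree has 2 nodes {hop, tulip}, right has 0 { }.
          Root tulip: left subtree has 1 node {hop}, right has 0 { }.
      Root lily: left subtree has 1 node {reed}, right has 0 { }.
  Root fir: left subtree has 2 nodes {pear, fern}, right has 1 {moss}.
    Root pear: left subtree has 0 nodes { }, right has 1 {fern}.

sage hop tulip fig lime reed lily plum mint fern pear moss fir poppy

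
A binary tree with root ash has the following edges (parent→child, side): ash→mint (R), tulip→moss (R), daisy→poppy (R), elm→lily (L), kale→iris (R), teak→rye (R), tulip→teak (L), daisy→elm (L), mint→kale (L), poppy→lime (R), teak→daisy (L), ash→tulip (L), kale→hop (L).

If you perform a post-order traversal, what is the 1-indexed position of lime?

Post-order visits the left subtree, then the right subtree, then the node.
At ash: go left to tulip.
  At tulip: go left to teak.
    At teak: go left to daisy.
      At daisy: go left to elm.
        At elm: go left to lily.
          lily is a leaf — visit lily.
        At elm: no right child.
        Visit elm.
      At daisy: go right to poppy.
        At poppy: no left child.
        At poppy: go right to lime.
          lime is a leaf — visit lime.
        Visit poppy.
      Visit daisy.
    At teak: go right to rye.
      rye is a leaf — visit rye.
    Visit teak.
  At tulip: go right to moss.
    moss is a leaf — visit moss.
  Visit tulip.
At ash: go right to mint.
  At mint: go left to kale.
    At kale: go left to hop.
      hop is a leaf — visit hop.
    At kale: go right to iris.
      iris is a leaf — visit iris.
    Visit kale.
  At mint: no right child.
  Visit mint.
Visit ash.
Full post-order sequence: lily, elm, lime, poppy, daisy, rye, teak, moss, tulip, hop, iris, kale, mint, ash.

3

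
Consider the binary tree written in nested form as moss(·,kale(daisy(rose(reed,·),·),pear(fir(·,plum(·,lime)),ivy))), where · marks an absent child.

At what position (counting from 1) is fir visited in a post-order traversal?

Post-order visits the left subtree, then the right subtree, then the node.
At moss: no left child.
At moss: go right to kale.
  At kale: go left to daisy.
    At daisy: go left to rose.
      At rose: go left to reed.
        reed is a leaf — visit reed.
      At rose: no right child.
      Visit rose.
    At daisy: no right child.
    Visit daisy.
  At kale: go right to pear.
    At pear: go left to fir.
      At fir: no left child.
      At fir: go right to plum.
        At plum: no left child.
        At plum: go right to lime.
          lime is a leaf — visit lime.
        Visit plum.
      Visit fir.
    At pear: go right to ivy.
      ivy is a leaf — visit ivy.
    Visit pear.
  Visit kale.
Visit moss.
Full post-order sequence: reed, rose, daisy, lime, plum, fir, ivy, pear, kale, moss.

6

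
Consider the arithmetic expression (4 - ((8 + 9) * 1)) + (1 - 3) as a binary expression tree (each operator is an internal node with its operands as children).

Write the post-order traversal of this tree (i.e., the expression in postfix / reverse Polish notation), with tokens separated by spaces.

Post-order on an expression tree gives postfix notation: for each operator, emit left operand, right operand, then the operator.

4 8 9 + 1 * - 1 3 - +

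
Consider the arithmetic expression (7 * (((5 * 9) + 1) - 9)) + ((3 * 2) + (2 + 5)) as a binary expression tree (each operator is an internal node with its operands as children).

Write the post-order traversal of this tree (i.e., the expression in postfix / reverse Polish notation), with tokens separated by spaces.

7 5 9 * 1 + 9 - * 3 2 * 2 5 + + +

Post-order on an expression tree gives postfix notation: for each operator, emit left operand, right operand, then the operator.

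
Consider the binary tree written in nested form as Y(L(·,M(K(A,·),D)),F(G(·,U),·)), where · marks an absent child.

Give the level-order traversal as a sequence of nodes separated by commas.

Level-order visits nodes level by level from the root, left to right within each level.
Level 0: Y
Level 1: L, F
Level 2: M, G
Level 3: K, D, U
Level 4: A

Y, L, F, M, G, K, D, U, A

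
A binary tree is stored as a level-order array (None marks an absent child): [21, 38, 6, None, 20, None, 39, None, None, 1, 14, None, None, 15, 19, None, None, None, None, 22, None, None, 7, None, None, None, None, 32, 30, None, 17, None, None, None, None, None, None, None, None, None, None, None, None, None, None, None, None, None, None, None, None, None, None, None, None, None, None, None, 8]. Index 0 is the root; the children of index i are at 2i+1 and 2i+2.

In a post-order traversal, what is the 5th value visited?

20

Post-order visits the left subtree, then the right subtree, then the node.
At 21: go left to 38.
  At 38: no left child.
  At 38: go right to 20.
    At 20: go left to 1.
      At 1: go left to 22.
        22 is a leaf — visit 22.
      At 1: no right child.
      Visit 1.
    At 20: go right to 14.
      At 14: no left child.
      At 14: go right to 7.
        7 is a leaf — visit 7.
      Visit 14.
    Visit 20.
  Visit 38.
At 21: go right to 6.
  At 6: no left child.
  At 6: go right to 39.
    At 39: go left to 15.
      At 15: go left to 32.
        32 is a leaf — visit 32.
      At 15: go right to 30.
        At 30: no left child.
        At 30: go right to 8.
          8 is a leaf — visit 8.
        Visit 30.
      Visit 15.
    At 39: go right to 19.
      At 19: no left child.
      At 19: go right to 17.
        17 is a leaf — visit 17.
      Visit 19.
    Visit 39.
  Visit 6.
Visit 21.
Full post-order sequence: 22, 1, 7, 14, 20, 38, 32, 8, 30, 15, 17, 19, 39, 6, 21.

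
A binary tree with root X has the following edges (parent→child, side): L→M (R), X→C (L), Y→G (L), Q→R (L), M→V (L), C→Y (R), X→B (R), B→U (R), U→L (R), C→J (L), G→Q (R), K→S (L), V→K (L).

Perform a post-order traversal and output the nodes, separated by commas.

Post-order visits the left subtree, then the right subtree, then the node.
At X: go left to C.
  At C: go left to J.
    J is a leaf — visit J.
  At C: go right to Y.
    At Y: go left to G.
      At G: no left child.
      At G: go right to Q.
        At Q: go left to R.
          R is a leaf — visit R.
        At Q: no right child.
        Visit Q.
      Visit G.
    At Y: no right child.
    Visit Y.
  Visit C.
At X: go right to B.
  At B: no left child.
  At B: go right to U.
    At U: no left child.
    At U: go right to L.
      At L: no left child.
      At L: go right to M.
        At M: go left to V.
          At V: go left to K.
            At K: go left to S.
              S is a leaf — visit S.
            At K: no right child.
            Visit K.
          At V: no right child.
          Visit V.
        At M: no right child.
        Visit M.
      Visit L.
    Visit U.
  Visit B.
Visit X.

J, R, Q, G, Y, C, S, K, V, M, L, U, B, X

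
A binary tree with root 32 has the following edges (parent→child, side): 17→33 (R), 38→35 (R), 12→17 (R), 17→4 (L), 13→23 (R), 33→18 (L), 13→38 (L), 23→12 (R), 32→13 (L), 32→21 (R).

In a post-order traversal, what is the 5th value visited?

Post-order visits the left subtree, then the right subtree, then the node.
At 32: go left to 13.
  At 13: go left to 38.
    At 38: no left child.
    At 38: go right to 35.
      35 is a leaf — visit 35.
    Visit 38.
  At 13: go right to 23.
    At 23: no left child.
    At 23: go right to 12.
      At 12: no left child.
      At 12: go right to 17.
        At 17: go left to 4.
          4 is a leaf — visit 4.
        At 17: go right to 33.
          At 33: go left to 18.
            18 is a leaf — visit 18.
          At 33: no right child.
          Visit 33.
        Visit 17.
      Visit 12.
    Visit 23.
  Visit 13.
At 32: go right to 21.
  21 is a leaf — visit 21.
Visit 32.
Full post-order sequence: 35, 38, 4, 18, 33, 17, 12, 23, 13, 21, 32.

33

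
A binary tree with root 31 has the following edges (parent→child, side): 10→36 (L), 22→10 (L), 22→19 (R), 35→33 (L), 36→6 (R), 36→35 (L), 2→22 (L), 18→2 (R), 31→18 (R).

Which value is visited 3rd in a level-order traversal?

2

Level-order visits nodes level by level from the root, left to right within each level.
Level 0: 31
Level 1: 18
Level 2: 2
Level 3: 22
Level 4: 10, 19
Level 5: 36
Level 6: 35, 6
Level 7: 33
Full level-order sequence: 31, 18, 2, 22, 10, 19, 36, 35, 6, 33.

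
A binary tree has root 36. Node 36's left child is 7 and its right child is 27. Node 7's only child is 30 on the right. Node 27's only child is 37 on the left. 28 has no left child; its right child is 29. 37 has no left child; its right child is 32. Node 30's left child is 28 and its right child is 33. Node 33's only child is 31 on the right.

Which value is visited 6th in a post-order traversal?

7

Post-order visits the left subtree, then the right subtree, then the node.
At 36: go left to 7.
  At 7: no left child.
  At 7: go right to 30.
    At 30: go left to 28.
      At 28: no left child.
      At 28: go right to 29.
        29 is a leaf — visit 29.
      Visit 28.
    At 30: go right to 33.
      At 33: no left child.
      At 33: go right to 31.
        31 is a leaf — visit 31.
      Visit 33.
    Visit 30.
  Visit 7.
At 36: go right to 27.
  At 27: go left to 37.
    At 37: no left child.
    At 37: go right to 32.
      32 is a leaf — visit 32.
    Visit 37.
  At 27: no right child.
  Visit 27.
Visit 36.
Full post-order sequence: 29, 28, 31, 33, 30, 7, 32, 37, 27, 36.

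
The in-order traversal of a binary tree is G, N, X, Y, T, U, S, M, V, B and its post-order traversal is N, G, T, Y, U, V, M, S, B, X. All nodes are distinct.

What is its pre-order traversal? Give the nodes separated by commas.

X, G, N, B, S, U, Y, T, M, V

The last element of post-order is the root; it splits in-order into left and right subtrees.
Root X: left subtree has 2 nodes {G, N}, right has 7 {Y, T, U, S, M, V, B}.
  Root G: left subtree has 0 nodes { }, right has 1 {N}.
  Root B: left subtree has 6 nodes {Y, T, U, S, M, V}, right has 0 { }.
    Root S: left subtree has 3 nodes {Y, T, U}, right has 2 {M, V}.
      Root U: left subtree has 2 nodes {Y, T}, right has 0 { }.
        Root Y: left subtree has 0 nodes { }, right has 1 {T}.
      Root M: left subtree has 0 nodes { }, right has 1 {V}.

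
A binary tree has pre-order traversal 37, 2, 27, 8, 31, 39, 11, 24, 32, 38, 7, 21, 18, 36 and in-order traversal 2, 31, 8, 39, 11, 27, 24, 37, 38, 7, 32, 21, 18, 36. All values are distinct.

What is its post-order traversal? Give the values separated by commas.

31, 11, 39, 8, 24, 27, 2, 7, 38, 36, 18, 21, 32, 37

The first element of pre-order is the root; it splits in-order into left and right subtrees.
Root 37: left subtree has 7 nodes {2, 31, 8, 39, 11, 27, 24}, right has 6 {38, 7, 32, 21, 18, 36}.
  Root 2: left subtree has 0 nodes { }, right has 6 {31, 8, 39, 11, 27, 24}.
    Root 27: left subtree has 4 nodes {31, 8, 39, 11}, right has 1 {24}.
      Root 8: left subtree has 1 node {31}, right has 2 {39, 11}.
        Root 39: left subtree has 0 nodes { }, right has 1 {11}.
  Root 32: left subtree has 2 nodes {38, 7}, right has 3 {21, 18, 36}.
    Root 38: left subtree has 0 nodes { }, right has 1 {7}.
    Root 21: left subtree has 0 nodes { }, right has 2 {18, 36}.
      Root 18: left subtree has 0 nodes { }, right has 1 {36}.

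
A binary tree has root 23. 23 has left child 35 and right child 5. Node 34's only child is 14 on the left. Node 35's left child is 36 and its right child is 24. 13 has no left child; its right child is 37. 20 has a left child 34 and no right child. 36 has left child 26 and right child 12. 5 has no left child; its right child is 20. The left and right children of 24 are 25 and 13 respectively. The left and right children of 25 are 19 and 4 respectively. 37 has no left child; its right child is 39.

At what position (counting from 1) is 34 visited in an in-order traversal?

In-order visits the left subtree, then the node, then the right subtree.
At 23: go left to 35.
  At 35: go left to 36.
    At 36: go left to 26.
      26 is a leaf — visit 26.
    Visit 36.
    At 36: go right to 12.
      12 is a leaf — visit 12.
  Visit 35.
  At 35: go right to 24.
    At 24: go left to 25.
      At 25: go left to 19.
        19 is a leaf — visit 19.
      Visit 25.
      At 25: go right to 4.
        4 is a leaf — visit 4.
    Visit 24.
    At 24: go right to 13.
      At 13: no left child.
      Visit 13.
      At 13: go right to 37.
        At 37: no left child.
        Visit 37.
        At 37: go right to 39.
          39 is a leaf — visit 39.
Visit 23.
At 23: go right to 5.
  At 5: no left child.
  Visit 5.
  At 5: go right to 20.
    At 20: go left to 34.
      At 34: go left to 14.
        14 is a leaf — visit 14.
      Visit 34.
      At 34: no right child.
    Visit 20.
    At 20: no right child.
Full in-order sequence: 26, 36, 12, 35, 19, 25, 4, 24, 13, 37, 39, 23, 5, 14, 34, 20.

15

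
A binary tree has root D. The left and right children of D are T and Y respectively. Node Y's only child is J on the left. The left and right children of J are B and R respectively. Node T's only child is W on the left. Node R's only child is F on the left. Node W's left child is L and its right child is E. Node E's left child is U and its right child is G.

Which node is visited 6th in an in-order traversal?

In-order visits the left subtree, then the node, then the right subtree.
At D: go left to T.
  At T: go left to W.
    At W: go left to L.
      L is a leaf — visit L.
    Visit W.
    At W: go right to E.
      At E: go left to U.
        U is a leaf — visit U.
      Visit E.
      At E: go right to G.
        G is a leaf — visit G.
  Visit T.
  At T: no right child.
Visit D.
At D: go right to Y.
  At Y: go left to J.
    At J: go left to B.
      B is a leaf — visit B.
    Visit J.
    At J: go right to R.
      At R: go left to F.
        F is a leaf — visit F.
      Visit R.
      At R: no right child.
  Visit Y.
  At Y: no right child.
Full in-order sequence: L, W, U, E, G, T, D, B, J, F, R, Y.

T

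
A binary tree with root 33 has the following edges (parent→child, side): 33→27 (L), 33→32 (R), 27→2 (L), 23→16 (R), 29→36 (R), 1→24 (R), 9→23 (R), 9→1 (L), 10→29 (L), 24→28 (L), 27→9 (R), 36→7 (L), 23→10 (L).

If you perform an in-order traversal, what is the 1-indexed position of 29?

7

In-order visits the left subtree, then the node, then the right subtree.
At 33: go left to 27.
  At 27: go left to 2.
    2 is a leaf — visit 2.
  Visit 27.
  At 27: go right to 9.
    At 9: go left to 1.
      At 1: no left child.
      Visit 1.
      At 1: go right to 24.
        At 24: go left to 28.
          28 is a leaf — visit 28.
        Visit 24.
        At 24: no right child.
    Visit 9.
    At 9: go right to 23.
      At 23: go left to 10.
        At 10: go left to 29.
          At 29: no left child.
          Visit 29.
          At 29: go right to 36.
            At 36: go left to 7.
              7 is a leaf — visit 7.
            Visit 36.
            At 36: no right child.
        Visit 10.
        At 10: no right child.
      Visit 23.
      At 23: go right to 16.
        16 is a leaf — visit 16.
Visit 33.
At 33: go right to 32.
  32 is a leaf — visit 32.
Full in-order sequence: 2, 27, 1, 28, 24, 9, 29, 7, 36, 10, 23, 16, 33, 32.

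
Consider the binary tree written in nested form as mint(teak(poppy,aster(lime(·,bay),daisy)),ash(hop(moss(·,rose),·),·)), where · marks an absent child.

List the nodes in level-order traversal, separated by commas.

mint, teak, ash, poppy, aster, hop, lime, daisy, moss, bay, rose

Level-order visits nodes level by level from the root, left to right within each level.
Level 0: mint
Level 1: teak, ash
Level 2: poppy, aster, hop
Level 3: lime, daisy, moss
Level 4: bay, rose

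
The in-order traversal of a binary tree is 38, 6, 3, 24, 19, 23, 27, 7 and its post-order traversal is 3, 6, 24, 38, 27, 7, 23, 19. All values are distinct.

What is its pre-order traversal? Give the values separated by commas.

The last element of post-order is the root; it splits in-order into left and right subtrees.
Root 19: left subtree has 4 nodes {38, 6, 3, 24}, right has 3 {23, 27, 7}.
  Root 38: left subtree has 0 nodes { }, right has 3 {6, 3, 24}.
    Root 24: left subtree has 2 nodes {6, 3}, right has 0 { }.
      Root 6: left subtree has 0 nodes { }, right has 1 {3}.
  Root 23: left subtree has 0 nodes { }, right has 2 {27, 7}.
    Root 7: left subtree has 1 node {27}, right has 0 { }.

19, 38, 24, 6, 3, 23, 7, 27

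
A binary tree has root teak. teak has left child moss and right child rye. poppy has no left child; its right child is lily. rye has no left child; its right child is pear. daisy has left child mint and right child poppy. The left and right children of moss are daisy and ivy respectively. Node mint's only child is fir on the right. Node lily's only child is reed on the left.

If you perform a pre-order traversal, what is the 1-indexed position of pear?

Pre-order visits the node, then its left subtree, then its right subtree.
Visit teak.
At teak: go left to moss.
  Visit moss.
  At moss: go left to daisy.
    Visit daisy.
    At daisy: go left to mint.
      Visit mint.
      At mint: no left child.
      At mint: go right to fir.
        fir is a leaf — visit fir.
    At daisy: go right to poppy.
      Visit poppy.
      At poppy: no left child.
      At poppy: go right to lily.
        Visit lily.
        At lily: go left to reed.
          reed is a leaf — visit reed.
        At lily: no right child.
  At moss: go right to ivy.
    ivy is a leaf — visit ivy.
At teak: go right to rye.
  Visit rye.
  At rye: no left child.
  At rye: go right to pear.
    pear is a leaf — visit pear.
Full pre-order sequence: teak, moss, daisy, mint, fir, poppy, lily, reed, ivy, rye, pear.

11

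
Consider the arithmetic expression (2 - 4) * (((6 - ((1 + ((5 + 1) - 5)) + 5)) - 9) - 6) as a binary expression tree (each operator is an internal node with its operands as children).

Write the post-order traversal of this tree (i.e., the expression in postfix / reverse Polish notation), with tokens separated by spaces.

2 4 - 6 1 5 1 + 5 - + 5 + - 9 - 6 - *

Post-order on an expression tree gives postfix notation: for each operator, emit left operand, right operand, then the operator.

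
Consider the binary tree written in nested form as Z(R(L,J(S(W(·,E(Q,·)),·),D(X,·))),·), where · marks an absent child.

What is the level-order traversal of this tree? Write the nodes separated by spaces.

Level-order visits nodes level by level from the root, left to right within each level.
Level 0: Z
Level 1: R
Level 2: L, J
Level 3: S, D
Level 4: W, X
Level 5: E
Level 6: Q

Z R L J S D W X E Q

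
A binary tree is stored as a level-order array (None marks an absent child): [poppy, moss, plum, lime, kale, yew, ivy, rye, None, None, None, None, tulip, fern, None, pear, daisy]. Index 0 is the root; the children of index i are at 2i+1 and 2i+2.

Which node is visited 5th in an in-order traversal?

In-order visits the left subtree, then the node, then the right subtree.
At poppy: go left to moss.
  At moss: go left to lime.
    At lime: go left to rye.
      At rye: go left to pear.
        pear is a leaf — visit pear.
      Visit rye.
      At rye: go right to daisy.
        daisy is a leaf — visit daisy.
    Visit lime.
    At lime: no right child.
  Visit moss.
  At moss: go right to kale.
    kale is a leaf — visit kale.
Visit poppy.
At poppy: go right to plum.
  At plum: go left to yew.
    At yew: no left child.
    Visit yew.
    At yew: go right to tulip.
      tulip is a leaf — visit tulip.
  Visit plum.
  At plum: go right to ivy.
    At ivy: go left to fern.
      fern is a leaf — visit fern.
    Visit ivy.
    At ivy: no right child.
Full in-order sequence: pear, rye, daisy, lime, moss, kale, poppy, yew, tulip, plum, fern, ivy.

moss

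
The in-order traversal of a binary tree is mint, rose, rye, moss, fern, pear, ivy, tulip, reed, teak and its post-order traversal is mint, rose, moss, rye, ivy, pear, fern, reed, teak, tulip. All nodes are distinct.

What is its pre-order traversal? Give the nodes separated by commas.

tulip, fern, rye, rose, mint, moss, pear, ivy, teak, reed

The last element of post-order is the root; it splits in-order into left and right subtrees.
Root tulip: left subtree has 7 nodes {mint, rose, rye, moss, fern, pear, ivy}, right has 2 {reed, teak}.
  Root fern: left subtree has 4 nodes {mint, rose, rye, moss}, right has 2 {pear, ivy}.
    Root rye: left subtree has 2 nodes {mint, rose}, right has 1 {moss}.
      Root rose: left subtree has 1 node {mint}, right has 0 { }.
    Root pear: left subtree has 0 nodes { }, right has 1 {ivy}.
  Root teak: left subtree has 1 node {reed}, right has 0 { }.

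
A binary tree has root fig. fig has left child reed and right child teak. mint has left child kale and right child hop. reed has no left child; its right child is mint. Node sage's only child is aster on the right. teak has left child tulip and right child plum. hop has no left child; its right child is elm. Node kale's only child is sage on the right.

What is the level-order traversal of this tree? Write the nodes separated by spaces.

fig reed teak mint tulip plum kale hop sage elm aster

Level-order visits nodes level by level from the root, left to right within each level.
Level 0: fig
Level 1: reed, teak
Level 2: mint, tulip, plum
Level 3: kale, hop
Level 4: sage, elm
Level 5: aster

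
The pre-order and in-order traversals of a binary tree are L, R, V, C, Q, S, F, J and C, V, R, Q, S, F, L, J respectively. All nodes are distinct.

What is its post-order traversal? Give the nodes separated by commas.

C, V, F, S, Q, R, J, L

The first element of pre-order is the root; it splits in-order into left and right subtrees.
Root L: left subtree has 6 nodes {C, V, R, Q, S, F}, right has 1 {J}.
  Root R: left subtree has 2 nodes {C, V}, right has 3 {Q, S, F}.
    Root V: left subtree has 1 node {C}, right has 0 { }.
    Root Q: left subtree has 0 nodes { }, right has 2 {S, F}.
      Root S: left subtree has 0 nodes { }, right has 1 {F}.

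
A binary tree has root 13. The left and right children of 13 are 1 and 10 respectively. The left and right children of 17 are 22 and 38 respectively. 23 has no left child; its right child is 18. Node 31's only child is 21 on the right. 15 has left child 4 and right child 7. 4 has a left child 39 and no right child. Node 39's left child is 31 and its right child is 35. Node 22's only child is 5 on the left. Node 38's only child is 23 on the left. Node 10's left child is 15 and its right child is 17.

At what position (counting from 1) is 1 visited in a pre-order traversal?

2

Pre-order visits the node, then its left subtree, then its right subtree.
Visit 13.
At 13: go left to 1.
  1 is a leaf — visit 1.
At 13: go right to 10.
  Visit 10.
  At 10: go left to 15.
    Visit 15.
    At 15: go left to 4.
      Visit 4.
      At 4: go left to 39.
        Visit 39.
        At 39: go left to 31.
          Visit 31.
          At 31: no left child.
          At 31: go right to 21.
            21 is a leaf — visit 21.
        At 39: go right to 35.
          35 is a leaf — visit 35.
      At 4: no right child.
    At 15: go right to 7.
      7 is a leaf — visit 7.
  At 10: go right to 17.
    Visit 17.
    At 17: go left to 22.
      Visit 22.
      At 22: go left to 5.
        5 is a leaf — visit 5.
      At 22: no right child.
    At 17: go right to 38.
      Visit 38.
      At 38: go left to 23.
        Visit 23.
        At 23: no left child.
        At 23: go right to 18.
          18 is a leaf — visit 18.
      At 38: no right child.
Full pre-order sequence: 13, 1, 10, 15, 4, 39, 31, 21, 35, 7, 17, 22, 5, 38, 23, 18.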